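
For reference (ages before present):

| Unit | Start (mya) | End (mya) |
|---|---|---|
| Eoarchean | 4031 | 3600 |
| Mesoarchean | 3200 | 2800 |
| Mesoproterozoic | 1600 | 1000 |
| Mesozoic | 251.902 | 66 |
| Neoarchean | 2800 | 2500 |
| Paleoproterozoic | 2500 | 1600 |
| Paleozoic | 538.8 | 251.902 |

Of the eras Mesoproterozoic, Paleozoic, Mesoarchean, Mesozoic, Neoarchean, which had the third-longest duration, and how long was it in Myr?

Neoarchean, 300 million years

Start − end for each: Mesoproterozoic 1600 − 1000 = 600; Paleozoic 538.8 − 251.902 = 286.898; Mesoarchean 3200 − 2800 = 400; Mesozoic 251.902 − 66 = 185.902; Neoarchean 2800 − 2500 = 300.
Ranking these from longest: Mesoproterozoic > Mesoarchean > Neoarchean > Paleozoic > Mesozoic.
Position 3 in that ranking is Neoarchean, which lasted 300 Myr.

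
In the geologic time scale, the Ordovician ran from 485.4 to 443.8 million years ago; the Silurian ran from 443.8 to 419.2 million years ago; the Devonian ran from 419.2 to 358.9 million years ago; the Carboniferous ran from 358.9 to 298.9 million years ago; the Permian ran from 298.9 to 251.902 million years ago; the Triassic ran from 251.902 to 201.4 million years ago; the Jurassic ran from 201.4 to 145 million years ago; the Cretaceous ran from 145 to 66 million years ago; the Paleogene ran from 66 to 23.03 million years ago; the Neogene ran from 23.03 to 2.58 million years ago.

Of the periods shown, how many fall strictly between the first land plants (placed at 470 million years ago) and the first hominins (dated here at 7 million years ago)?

8

The older date is 470 Ma and the younger is 7 Ma.
Periods with start < 470 and end > 7 Ma: Silurian (443.8–419.2), Devonian (419.2–358.9), Carboniferous (358.9–298.9), Permian (298.9–251.902), Triassic (251.902–201.4), Jurassic (201.4–145), Cretaceous (145–66), Paleogene (66–23.03).
That is 8 complete periods.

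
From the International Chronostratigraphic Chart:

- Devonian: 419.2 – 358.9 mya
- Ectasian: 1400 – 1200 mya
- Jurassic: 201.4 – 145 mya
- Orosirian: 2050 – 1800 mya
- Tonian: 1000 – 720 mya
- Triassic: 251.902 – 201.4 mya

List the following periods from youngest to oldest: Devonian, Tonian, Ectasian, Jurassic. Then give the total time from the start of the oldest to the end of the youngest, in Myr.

From the excerpt: Devonian 419.2–358.9; Tonian 1000–720; Ectasian 1400–1200; Jurassic 201.4–145 (Ma).
Larger Ma is earlier, so the oldest is Ectasian and the youngest is Jurassic; youngest to oldest: Jurassic, Devonian, Tonian, Ectasian.
Oldest start 1400 minus youngest end 145 gives 1255 Myr overall.

Jurassic → Devonian → Tonian → Ectasian; total span 1255 Myr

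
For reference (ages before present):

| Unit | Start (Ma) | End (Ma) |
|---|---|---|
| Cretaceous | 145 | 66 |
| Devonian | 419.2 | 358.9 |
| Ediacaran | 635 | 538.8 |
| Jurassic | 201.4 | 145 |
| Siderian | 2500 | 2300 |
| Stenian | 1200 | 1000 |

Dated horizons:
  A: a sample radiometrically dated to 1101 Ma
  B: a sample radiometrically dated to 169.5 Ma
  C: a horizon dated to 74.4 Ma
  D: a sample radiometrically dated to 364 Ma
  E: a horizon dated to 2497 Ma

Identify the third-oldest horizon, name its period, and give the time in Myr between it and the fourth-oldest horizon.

D, in the Devonian; 194.5 million years to B

Sorted oldest-first by Ma: E (2497), A (1101), D (364), B (169.5), C (74.4).
The third oldest is D at 364 Ma, which lies in 419.2–358.9 Ma: the Devonian.
The fourth oldest is B at 169.5 Ma; separation = |364 − 169.5| = 194.5 Myr.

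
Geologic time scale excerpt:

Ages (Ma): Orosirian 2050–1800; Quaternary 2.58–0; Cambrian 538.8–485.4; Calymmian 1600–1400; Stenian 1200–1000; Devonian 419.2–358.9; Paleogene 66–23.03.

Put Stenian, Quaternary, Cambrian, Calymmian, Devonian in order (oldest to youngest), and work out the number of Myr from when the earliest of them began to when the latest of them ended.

Calymmian, Stenian, Cambrian, Devonian, Quaternary; total span 1600 Myr

From the excerpt: Stenian 1200–1000; Quaternary 2.58–0; Cambrian 538.8–485.4; Calymmian 1600–1400; Devonian 419.2–358.9 (Ma).
Larger Ma is earlier, so the oldest is Calymmian and the youngest is Quaternary; oldest to youngest: Calymmian, Stenian, Cambrian, Devonian, Quaternary.
Oldest start 1600 minus youngest end 0 gives 1600 Myr overall.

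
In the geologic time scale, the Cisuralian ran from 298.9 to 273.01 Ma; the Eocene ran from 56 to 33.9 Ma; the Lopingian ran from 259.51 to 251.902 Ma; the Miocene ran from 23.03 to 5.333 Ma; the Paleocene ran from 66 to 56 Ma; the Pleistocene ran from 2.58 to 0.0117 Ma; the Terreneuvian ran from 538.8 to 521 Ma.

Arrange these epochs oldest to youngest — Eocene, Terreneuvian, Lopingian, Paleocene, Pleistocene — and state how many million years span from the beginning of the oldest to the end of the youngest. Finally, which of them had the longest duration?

From the excerpt: Eocene 56–33.9; Terreneuvian 538.8–521; Lopingian 259.51–251.902; Paleocene 66–56; Pleistocene 2.58–0.0117 (Ma).
Larger Ma is earlier, so the oldest is Terreneuvian and the youngest is Pleistocene; oldest to youngest: Terreneuvian, Lopingian, Paleocene, Eocene, Pleistocene.
Oldest start 538.8 minus youngest end 0.0117 gives 538.7883 Myr overall.
Individual lengths (start − end): Paleocene 10; Lopingian 7.608; Pleistocene 2.5683; Eocene 22.1; Terreneuvian 17.8. The largest is Eocene at 22.1 Myr.

Terreneuvian, Lopingian, Paleocene, Eocene, Pleistocene; total span 538.7883 Myr; longest is Eocene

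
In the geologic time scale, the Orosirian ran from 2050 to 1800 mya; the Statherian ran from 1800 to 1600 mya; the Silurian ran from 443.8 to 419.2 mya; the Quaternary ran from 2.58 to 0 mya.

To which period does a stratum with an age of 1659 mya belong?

1659 Ma lies between 1800 and 1600 Ma, so it falls in the Statherian.

Statherian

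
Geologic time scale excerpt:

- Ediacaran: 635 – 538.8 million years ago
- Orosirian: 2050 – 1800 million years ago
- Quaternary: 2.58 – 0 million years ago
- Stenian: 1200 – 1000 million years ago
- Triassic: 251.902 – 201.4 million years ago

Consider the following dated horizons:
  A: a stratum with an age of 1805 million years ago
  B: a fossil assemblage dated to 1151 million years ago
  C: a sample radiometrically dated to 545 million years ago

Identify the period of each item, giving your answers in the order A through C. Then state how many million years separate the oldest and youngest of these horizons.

Match each age against the start–end ranges in the excerpt: A = 1805 Ma → Orosirian (2050–1800); B = 1151 Ma → Stenian (1200–1000); C = 545 Ma → Ediacaran (635–538.8).
The largest age is 1805 Ma and the smallest is 545 Ma; their difference is 1260 Myr.

A — Orosirian; B — Stenian; C — Ediacaran; span 1260 million years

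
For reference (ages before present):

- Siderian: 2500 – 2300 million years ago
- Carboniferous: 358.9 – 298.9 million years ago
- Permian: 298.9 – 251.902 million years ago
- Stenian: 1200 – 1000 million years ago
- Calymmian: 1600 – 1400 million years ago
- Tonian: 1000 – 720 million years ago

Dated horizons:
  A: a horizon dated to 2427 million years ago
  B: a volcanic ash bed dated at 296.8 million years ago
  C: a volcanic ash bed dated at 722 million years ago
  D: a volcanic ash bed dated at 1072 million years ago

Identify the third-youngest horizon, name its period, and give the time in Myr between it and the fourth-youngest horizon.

Sorted youngest-first by Ma: B (296.8), C (722), D (1072), A (2427).
The third youngest is D at 1072 Ma, which lies in 1200–1000 Ma: the Stenian.
The fourth youngest is A at 2427 Ma; separation = |1072 − 2427| = 1355 Myr.

D, in the Stenian; 1355 million years to A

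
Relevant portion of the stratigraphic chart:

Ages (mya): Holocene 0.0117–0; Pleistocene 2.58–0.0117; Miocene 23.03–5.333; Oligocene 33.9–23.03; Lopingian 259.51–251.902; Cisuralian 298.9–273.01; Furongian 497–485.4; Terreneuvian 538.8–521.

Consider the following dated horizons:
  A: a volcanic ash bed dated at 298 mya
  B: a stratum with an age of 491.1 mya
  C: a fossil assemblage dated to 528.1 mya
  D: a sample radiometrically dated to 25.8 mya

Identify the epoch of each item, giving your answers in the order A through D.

A: 298 Ma lies in 298.9–273.01 Ma, so Cisuralian.
B: 491.1 Ma lies in 497–485.4 Ma, so Furongian.
C: 528.1 Ma lies in 538.8–521 Ma, so Terreneuvian.
D: 25.8 Ma lies in 33.9–23.03 Ma, so Oligocene.

A — Cisuralian; B — Furongian; C — Terreneuvian; D — Oligocene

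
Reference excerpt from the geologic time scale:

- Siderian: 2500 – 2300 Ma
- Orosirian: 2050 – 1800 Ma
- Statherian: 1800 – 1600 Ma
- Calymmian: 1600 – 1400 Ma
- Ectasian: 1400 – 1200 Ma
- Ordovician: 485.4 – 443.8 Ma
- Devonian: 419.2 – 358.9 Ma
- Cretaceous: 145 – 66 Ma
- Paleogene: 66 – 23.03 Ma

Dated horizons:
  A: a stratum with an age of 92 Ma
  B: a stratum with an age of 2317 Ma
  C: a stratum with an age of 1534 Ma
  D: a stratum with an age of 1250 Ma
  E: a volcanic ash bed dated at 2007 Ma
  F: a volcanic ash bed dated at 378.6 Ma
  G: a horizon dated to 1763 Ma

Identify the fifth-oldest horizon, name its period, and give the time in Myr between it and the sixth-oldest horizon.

Larger Ma means older, so oldest first: B 2317 > E 2007 > G 1763 > C 1534 > D 1250 > F 378.6 > A 92.
Counting 5 along gives D (1250 Ma); the excerpt puts that inside the Ectasian, 1400–1200 Ma.
Next in line is F (378.6 Ma), and 1250 − 378.6 = 871.4 Myr.

D, in the Ectasian; 871.4 million years to F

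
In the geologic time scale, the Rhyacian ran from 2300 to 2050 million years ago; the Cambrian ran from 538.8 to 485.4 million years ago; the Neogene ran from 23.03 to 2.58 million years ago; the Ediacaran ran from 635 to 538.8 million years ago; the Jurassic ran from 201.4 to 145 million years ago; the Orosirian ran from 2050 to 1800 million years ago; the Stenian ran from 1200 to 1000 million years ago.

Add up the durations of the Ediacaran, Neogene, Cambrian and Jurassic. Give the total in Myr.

Each duration: Ediacaran = 96.2; Neogene = 20.45; Cambrian = 53.4; Jurassic = 56.4.
Sum: 96.2 + 20.45 + 53.4 + 56.4 = 226.45 Myr.

226.45 million years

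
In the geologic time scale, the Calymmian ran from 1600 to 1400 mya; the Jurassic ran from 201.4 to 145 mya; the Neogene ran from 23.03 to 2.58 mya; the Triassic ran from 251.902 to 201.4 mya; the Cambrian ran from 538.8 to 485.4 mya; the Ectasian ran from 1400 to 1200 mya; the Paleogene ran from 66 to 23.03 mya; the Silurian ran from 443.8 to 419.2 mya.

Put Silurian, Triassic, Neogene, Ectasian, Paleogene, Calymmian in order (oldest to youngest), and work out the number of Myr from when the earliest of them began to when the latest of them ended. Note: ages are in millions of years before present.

Start ages (Ma): Calymmian 1600, Ectasian 1400, Silurian 443.8, Triassic 251.902, Paleogene 66, Neogene 23.03.
Ordered oldest to youngest: Calymmian, Ectasian, Silurian, Triassic, Paleogene, Neogene.
Span = 1600 − 2.58 = 1597.42 Myr.

Calymmian, Ectasian, Silurian, Triassic, Paleogene, Neogene; total span 1597.42 Myr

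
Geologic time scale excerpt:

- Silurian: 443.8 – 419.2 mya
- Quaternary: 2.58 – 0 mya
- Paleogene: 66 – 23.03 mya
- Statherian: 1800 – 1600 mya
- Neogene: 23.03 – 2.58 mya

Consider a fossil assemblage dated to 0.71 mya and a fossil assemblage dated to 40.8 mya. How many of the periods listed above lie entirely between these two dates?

40.8 Ma sits inside the Paleogene (66–23.03) and 0.71 Ma inside the Quaternary (2.58–0); neither of those is wholly between the two dates.
The listed periods lying completely between them are Neogene — 1 in all.

1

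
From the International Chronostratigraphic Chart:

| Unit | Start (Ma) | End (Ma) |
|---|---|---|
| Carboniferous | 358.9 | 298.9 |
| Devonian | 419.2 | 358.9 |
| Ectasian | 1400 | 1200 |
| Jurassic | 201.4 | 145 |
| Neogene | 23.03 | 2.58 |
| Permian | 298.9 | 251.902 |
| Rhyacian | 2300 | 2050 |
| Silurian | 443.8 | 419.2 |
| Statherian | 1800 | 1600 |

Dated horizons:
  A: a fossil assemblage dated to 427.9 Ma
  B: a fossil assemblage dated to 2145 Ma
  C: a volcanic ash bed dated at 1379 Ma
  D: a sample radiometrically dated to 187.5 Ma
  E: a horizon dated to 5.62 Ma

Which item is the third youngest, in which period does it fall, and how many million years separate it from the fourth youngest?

Smaller Ma means younger, so youngest first: E 5.62 < D 187.5 < A 427.9 < C 1379 < B 2145.
Counting 3 along gives A (427.9 Ma); the excerpt puts that inside the Silurian, 443.8–419.2 Ma.
Next in line is C (1379 Ma), and 1379 − 427.9 = 951.1 Myr.

A, in the Silurian; 951.1 million years to C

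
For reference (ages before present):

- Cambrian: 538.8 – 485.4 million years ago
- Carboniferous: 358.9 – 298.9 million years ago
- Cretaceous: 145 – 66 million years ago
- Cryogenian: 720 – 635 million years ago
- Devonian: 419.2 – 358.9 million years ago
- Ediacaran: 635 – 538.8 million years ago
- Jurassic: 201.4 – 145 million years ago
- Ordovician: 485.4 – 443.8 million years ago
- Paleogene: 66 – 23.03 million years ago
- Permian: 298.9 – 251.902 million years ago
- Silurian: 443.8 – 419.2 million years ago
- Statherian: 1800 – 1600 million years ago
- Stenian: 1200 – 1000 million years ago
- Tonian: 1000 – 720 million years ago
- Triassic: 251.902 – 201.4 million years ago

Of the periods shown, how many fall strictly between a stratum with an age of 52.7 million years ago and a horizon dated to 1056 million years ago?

1056 Ma sits inside the Stenian (1200–1000) and 52.7 Ma inside the Paleogene (66–23.03); neither of those is wholly between the two dates.
The listed periods lying completely between them are Tonian, Cryogenian, Ediacaran, Cambrian, Ordovician, Silurian, Devonian, Carboniferous, Permian, Triassic, Jurassic, Cretaceous — 12 in all.

12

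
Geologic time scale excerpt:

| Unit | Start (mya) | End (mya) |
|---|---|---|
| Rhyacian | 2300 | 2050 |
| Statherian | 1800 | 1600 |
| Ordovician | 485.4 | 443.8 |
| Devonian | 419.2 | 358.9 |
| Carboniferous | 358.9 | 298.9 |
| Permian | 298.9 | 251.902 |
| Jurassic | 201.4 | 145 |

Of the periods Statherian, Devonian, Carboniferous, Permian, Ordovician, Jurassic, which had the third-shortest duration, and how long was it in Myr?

Start − end for each: Statherian 1800 − 1600 = 200; Devonian 419.2 − 358.9 = 60.3; Carboniferous 358.9 − 298.9 = 60; Permian 298.9 − 251.902 = 46.998; Ordovician 485.4 − 443.8 = 41.6; Jurassic 201.4 − 145 = 56.4.
Ranking these from shortest: Ordovician < Permian < Jurassic < Carboniferous < Devonian < Statherian.
Position 3 in that ranking is Jurassic, which lasted 56.4 Myr.

Jurassic, 56.4 million years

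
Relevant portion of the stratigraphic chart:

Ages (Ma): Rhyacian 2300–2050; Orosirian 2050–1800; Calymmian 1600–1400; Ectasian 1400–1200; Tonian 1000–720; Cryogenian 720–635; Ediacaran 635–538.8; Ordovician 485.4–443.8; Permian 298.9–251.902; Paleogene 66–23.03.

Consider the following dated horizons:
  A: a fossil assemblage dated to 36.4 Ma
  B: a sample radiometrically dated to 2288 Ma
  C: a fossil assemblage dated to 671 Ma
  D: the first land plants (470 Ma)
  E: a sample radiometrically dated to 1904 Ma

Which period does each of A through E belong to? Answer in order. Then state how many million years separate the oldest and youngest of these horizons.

Match each age against the start–end ranges in the excerpt: A = 36.4 Ma → Paleogene (66–23.03); B = 2288 Ma → Rhyacian (2300–2050); C = 671 Ma → Cryogenian (720–635); D = 470 Ma → Ordovician (485.4–443.8); E = 1904 Ma → Orosirian (2050–1800).
The largest age is 2288 Ma and the smallest is 36.4 Ma; their difference is 2251.6 Myr.

A — Paleogene; B — Rhyacian; C — Cryogenian; D — Ordovician; E — Orosirian; span 2251.6 million years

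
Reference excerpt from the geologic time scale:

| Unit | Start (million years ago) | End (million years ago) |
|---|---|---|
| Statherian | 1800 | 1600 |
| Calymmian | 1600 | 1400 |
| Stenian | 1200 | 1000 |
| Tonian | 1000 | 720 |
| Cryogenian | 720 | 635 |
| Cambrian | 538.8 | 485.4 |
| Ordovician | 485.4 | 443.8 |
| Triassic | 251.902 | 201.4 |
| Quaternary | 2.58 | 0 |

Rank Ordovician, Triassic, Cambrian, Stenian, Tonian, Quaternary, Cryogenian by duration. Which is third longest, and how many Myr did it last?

Start − end for each: Ordovician 485.4 − 443.8 = 41.6; Triassic 251.902 − 201.4 = 50.502; Cambrian 538.8 − 485.4 = 53.4; Stenian 1200 − 1000 = 200; Tonian 1000 − 720 = 280; Quaternary 2.58 − 0 = 2.58; Cryogenian 720 − 635 = 85.
Ranking these from longest: Tonian > Stenian > Cryogenian > Cambrian > Triassic > Ordovician > Quaternary.
Position 3 in that ranking is Cryogenian, which lasted 85 Myr.

Cryogenian, 85 million years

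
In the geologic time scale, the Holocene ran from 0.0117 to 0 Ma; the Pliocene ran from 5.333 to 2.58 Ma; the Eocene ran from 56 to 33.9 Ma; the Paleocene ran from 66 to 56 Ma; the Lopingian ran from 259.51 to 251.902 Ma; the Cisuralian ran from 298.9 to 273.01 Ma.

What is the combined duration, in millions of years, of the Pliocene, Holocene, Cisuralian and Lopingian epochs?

Duration is start − end for each: (5.333 − 2.58) + (0.0117 − 0) + (298.9 − 273.01) + (259.51 − 251.902).
That is 2.753 + 0.0117 + 25.89 + 7.608, which totals 36.2627 million years.

36.2627 million years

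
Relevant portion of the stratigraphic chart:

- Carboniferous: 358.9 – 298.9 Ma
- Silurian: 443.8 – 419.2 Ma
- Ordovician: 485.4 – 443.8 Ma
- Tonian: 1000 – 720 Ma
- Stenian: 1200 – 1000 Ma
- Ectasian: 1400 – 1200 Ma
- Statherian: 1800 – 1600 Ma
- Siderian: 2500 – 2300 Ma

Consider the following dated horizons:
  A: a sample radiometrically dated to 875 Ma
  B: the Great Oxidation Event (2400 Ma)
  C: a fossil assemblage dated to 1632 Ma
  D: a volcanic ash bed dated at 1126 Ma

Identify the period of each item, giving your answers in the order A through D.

A — Tonian; B — Siderian; C — Statherian; D — Stenian

A: 875 Ma lies in 1000–720 Ma, so Tonian.
B: 2400 Ma lies in 2500–2300 Ma, so Siderian.
C: 1632 Ma lies in 1800–1600 Ma, so Statherian.
D: 1126 Ma lies in 1200–1000 Ma, so Stenian.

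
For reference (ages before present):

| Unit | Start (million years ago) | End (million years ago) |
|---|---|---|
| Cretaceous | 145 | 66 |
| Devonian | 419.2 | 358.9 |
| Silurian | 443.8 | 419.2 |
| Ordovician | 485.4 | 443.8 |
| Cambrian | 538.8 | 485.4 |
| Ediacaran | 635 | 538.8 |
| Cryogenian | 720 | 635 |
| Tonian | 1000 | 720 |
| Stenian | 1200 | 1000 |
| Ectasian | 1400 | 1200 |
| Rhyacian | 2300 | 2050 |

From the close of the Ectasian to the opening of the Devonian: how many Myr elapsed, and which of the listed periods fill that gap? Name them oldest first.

End of Ectasian = 1200 Ma; start of Devonian = 419.2 Ma.
Gap = 1200 − 419.2 = 780.8 Myr.
Periods wholly inside 1200–419.2 Ma: Stenian (1200–1000), Tonian (1000–720), Cryogenian (720–635), Ediacaran (635–538.8), Cambrian (538.8–485.4), Ordovician (485.4–443.8), Silurian (443.8–419.2).

780.8 million years; Stenian, Tonian, Cryogenian, Ediacaran, Cambrian, Ordovician, Silurian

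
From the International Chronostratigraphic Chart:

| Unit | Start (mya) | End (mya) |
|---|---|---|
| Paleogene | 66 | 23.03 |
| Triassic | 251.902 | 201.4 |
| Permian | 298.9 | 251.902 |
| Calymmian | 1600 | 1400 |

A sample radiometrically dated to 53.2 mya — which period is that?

53.2 Ma lies between 66 and 23.03 Ma, so it falls in the Paleogene.

Paleogene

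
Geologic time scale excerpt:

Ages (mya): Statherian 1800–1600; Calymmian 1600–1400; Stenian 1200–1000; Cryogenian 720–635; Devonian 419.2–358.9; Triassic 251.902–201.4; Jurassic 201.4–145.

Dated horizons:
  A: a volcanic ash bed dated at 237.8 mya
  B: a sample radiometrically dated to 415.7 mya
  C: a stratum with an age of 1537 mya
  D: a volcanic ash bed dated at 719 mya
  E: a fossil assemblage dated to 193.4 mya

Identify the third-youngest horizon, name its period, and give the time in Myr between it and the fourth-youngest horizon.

B, in the Devonian; 303.3 million years to D

Smaller Ma means younger, so youngest first: E 193.4 < A 237.8 < B 415.7 < D 719 < C 1537.
Counting 3 along gives B (415.7 Ma); the excerpt puts that inside the Devonian, 419.2–358.9 Ma.
Next in line is D (719 Ma), and 719 − 415.7 = 303.3 Myr.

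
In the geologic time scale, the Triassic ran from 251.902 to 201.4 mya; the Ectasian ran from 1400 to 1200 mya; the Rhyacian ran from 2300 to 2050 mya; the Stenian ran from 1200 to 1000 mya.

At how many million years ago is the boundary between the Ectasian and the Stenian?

1200 mya

The Ectasian ends and the Stenian begins at 1200 mya.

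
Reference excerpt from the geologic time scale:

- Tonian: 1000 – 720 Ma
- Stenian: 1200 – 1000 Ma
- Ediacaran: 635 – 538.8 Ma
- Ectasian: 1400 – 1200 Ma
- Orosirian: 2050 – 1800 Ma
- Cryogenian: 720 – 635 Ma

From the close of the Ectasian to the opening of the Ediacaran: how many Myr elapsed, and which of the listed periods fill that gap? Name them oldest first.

The Ectasian closes at 1200 Ma and the Ediacaran opens at 635 Ma, so the interval is 1200 − 635 = 565 Myr.
A period fits inside if it starts at or after 1200 Ma and ends at or before 635 Ma; oldest first that gives Stenian, Tonian, Cryogenian.

565 million years; Stenian, Tonian, Cryogenian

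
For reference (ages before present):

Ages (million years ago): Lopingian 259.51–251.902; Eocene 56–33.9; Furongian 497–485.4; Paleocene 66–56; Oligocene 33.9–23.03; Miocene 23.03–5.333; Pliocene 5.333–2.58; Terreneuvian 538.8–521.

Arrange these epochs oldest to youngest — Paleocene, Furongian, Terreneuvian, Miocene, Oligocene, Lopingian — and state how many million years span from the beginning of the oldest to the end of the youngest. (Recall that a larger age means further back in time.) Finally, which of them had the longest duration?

From the excerpt: Paleocene 66–56; Furongian 497–485.4; Terreneuvian 538.8–521; Miocene 23.03–5.333; Oligocene 33.9–23.03; Lopingian 259.51–251.902 (Ma).
Larger Ma is earlier, so the oldest is Terreneuvian and the youngest is Miocene; oldest to youngest: Terreneuvian, Furongian, Lopingian, Paleocene, Oligocene, Miocene.
Oldest start 538.8 minus youngest end 5.333 gives 533.467 Myr overall.
Individual lengths (start − end): Paleocene 10; Miocene 17.697; Lopingian 7.608; Terreneuvian 17.8; Oligocene 10.87; Furongian 11.6. The largest is Terreneuvian at 17.8 Myr.

Terreneuvian, Furongian, Lopingian, Paleocene, Oligocene, Miocene; total span 533.467 Myr; longest is Terreneuvian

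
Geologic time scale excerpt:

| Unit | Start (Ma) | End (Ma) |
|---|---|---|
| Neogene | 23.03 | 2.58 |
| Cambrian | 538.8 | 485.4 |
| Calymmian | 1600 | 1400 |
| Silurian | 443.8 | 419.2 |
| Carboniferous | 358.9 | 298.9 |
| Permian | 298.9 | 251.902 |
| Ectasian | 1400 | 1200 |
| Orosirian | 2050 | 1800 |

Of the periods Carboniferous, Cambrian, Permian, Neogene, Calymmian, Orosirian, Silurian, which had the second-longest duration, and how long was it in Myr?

Calymmian, 200 million years

Durations: Carboniferous 60; Cambrian 53.4; Permian 46.998; Neogene 20.45; Calymmian 200; Orosirian 250; Silurian 24.6 Myr.
Sorted longest-first: Orosirian (250), Calymmian (200), Carboniferous (60), Cambrian (53.4), Permian (46.998), Silurian (24.6), Neogene (20.45).
The second longest is Calymmian at 200 Myr.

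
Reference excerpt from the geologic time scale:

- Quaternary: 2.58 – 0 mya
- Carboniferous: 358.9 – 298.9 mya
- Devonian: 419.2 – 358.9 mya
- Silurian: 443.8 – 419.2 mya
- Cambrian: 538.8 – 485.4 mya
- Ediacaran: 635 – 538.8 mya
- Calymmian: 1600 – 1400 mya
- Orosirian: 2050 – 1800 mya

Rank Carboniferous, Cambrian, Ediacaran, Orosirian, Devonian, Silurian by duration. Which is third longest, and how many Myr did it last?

Durations: Carboniferous 60; Cambrian 53.4; Ediacaran 96.2; Orosirian 250; Devonian 60.3; Silurian 24.6 Myr.
Sorted longest-first: Orosirian (250), Ediacaran (96.2), Devonian (60.3), Carboniferous (60), Cambrian (53.4), Silurian (24.6).
The third longest is Devonian at 60.3 Myr.

Devonian, 60.3 million years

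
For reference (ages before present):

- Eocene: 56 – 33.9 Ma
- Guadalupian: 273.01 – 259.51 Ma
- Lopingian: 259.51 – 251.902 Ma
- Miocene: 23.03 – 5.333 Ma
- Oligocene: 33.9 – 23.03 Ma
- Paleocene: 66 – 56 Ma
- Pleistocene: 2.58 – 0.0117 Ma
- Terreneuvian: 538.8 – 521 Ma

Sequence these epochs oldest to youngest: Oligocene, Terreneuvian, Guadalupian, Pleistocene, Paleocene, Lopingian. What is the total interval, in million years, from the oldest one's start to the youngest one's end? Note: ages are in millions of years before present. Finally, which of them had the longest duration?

From the excerpt: Oligocene 33.9–23.03; Terreneuvian 538.8–521; Guadalupian 273.01–259.51; Pleistocene 2.58–0.0117; Paleocene 66–56; Lopingian 259.51–251.902 (Ma).
Larger Ma is earlier, so the oldest is Terreneuvian and the youngest is Pleistocene; oldest to youngest: Terreneuvian, Guadalupian, Lopingian, Paleocene, Oligocene, Pleistocene.
Oldest start 538.8 minus youngest end 0.0117 gives 538.7883 Myr overall.
Individual lengths (start − end): Oligocene 10.87; Pleistocene 2.5683; Guadalupian 13.5; Lopingian 7.608; Paleocene 10; Terreneuvian 17.8. The largest is Terreneuvian at 17.8 Myr.

Terreneuvian, Guadalupian, Lopingian, Paleocene, Oligocene, Pleistocene; total span 538.7883 Myr; longest is Terreneuvian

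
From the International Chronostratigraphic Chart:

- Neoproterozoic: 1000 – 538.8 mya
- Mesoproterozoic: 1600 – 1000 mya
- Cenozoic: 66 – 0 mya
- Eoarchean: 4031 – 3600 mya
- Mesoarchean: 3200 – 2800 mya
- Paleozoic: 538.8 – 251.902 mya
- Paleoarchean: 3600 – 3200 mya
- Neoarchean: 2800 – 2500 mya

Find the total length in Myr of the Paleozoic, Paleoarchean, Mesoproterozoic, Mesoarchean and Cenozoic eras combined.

1752.898 million years

Each duration: Paleozoic = 286.898; Paleoarchean = 400; Mesoproterozoic = 600; Mesoarchean = 400; Cenozoic = 66.
Sum: 286.898 + 400 + 600 + 400 + 66 = 1752.898 Myr.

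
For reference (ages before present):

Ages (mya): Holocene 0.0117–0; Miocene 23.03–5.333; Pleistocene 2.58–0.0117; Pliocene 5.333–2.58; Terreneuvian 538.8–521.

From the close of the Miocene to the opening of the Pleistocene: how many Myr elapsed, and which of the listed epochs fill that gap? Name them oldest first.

2.753 million years; Pliocene

End of Miocene = 5.333 Ma; start of Pleistocene = 2.58 Ma.
Gap = 5.333 − 2.58 = 2.753 Myr.
Epochs wholly inside 5.333–2.58 Ma: Pliocene (5.333–2.58).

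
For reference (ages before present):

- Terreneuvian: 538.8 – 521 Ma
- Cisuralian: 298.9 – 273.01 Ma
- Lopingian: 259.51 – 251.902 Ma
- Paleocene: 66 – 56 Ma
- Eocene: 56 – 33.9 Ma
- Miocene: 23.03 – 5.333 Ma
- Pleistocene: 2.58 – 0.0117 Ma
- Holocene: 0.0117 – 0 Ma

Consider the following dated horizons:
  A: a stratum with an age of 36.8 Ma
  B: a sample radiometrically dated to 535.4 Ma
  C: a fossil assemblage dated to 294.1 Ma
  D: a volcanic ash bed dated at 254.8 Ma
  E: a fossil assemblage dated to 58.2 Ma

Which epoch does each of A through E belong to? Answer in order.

A — Eocene; B — Terreneuvian; C — Cisuralian; D — Lopingian; E — Paleocene

A: 36.8 Ma lies in 56–33.9 Ma, so Eocene.
B: 535.4 Ma lies in 538.8–521 Ma, so Terreneuvian.
C: 294.1 Ma lies in 298.9–273.01 Ma, so Cisuralian.
D: 254.8 Ma lies in 259.51–251.902 Ma, so Lopingian.
E: 58.2 Ma lies in 66–56 Ma, so Paleocene.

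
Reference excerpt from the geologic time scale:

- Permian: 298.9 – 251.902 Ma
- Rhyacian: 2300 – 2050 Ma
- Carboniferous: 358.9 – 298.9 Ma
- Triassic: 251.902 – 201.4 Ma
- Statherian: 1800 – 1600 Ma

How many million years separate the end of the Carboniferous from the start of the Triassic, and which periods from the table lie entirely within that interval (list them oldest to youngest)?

The Carboniferous closes at 298.9 Ma and the Triassic opens at 251.902 Ma, so the interval is 298.9 − 251.902 = 46.998 Myr.
A period fits inside if it starts at or after 298.9 Ma and ends at or before 251.902 Ma; oldest first that gives Permian.

46.998 million years; Permian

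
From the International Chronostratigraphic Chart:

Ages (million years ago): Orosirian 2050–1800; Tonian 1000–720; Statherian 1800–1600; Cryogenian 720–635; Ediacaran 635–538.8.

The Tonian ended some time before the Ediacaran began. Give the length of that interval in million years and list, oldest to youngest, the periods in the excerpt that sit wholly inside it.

End of Tonian = 720 Ma; start of Ediacaran = 635 Ma.
Gap = 720 − 635 = 85 Myr.
Periods wholly inside 720–635 Ma: Cryogenian (720–635).

85 million years; Cryogenian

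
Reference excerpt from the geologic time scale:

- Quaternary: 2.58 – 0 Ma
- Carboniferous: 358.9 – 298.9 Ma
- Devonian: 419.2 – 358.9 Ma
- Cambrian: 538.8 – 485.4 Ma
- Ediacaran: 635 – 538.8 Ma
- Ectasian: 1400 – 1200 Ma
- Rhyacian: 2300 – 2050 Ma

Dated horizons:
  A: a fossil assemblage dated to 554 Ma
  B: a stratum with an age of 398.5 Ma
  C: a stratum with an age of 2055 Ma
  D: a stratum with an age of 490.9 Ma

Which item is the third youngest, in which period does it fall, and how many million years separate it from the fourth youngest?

Sorted youngest-first by Ma: B (398.5), D (490.9), A (554), C (2055).
The third youngest is A at 554 Ma, which lies in 635–538.8 Ma: the Ediacaran.
The fourth youngest is C at 2055 Ma; separation = |554 − 2055| = 1501 Myr.

A, in the Ediacaran; 1501 million years to C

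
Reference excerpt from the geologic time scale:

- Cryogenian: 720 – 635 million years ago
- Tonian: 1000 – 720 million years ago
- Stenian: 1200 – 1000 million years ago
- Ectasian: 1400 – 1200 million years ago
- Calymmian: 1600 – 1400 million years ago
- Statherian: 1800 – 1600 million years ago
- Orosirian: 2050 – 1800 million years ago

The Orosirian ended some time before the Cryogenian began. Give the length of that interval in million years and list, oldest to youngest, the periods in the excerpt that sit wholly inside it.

1080 million years; Statherian, Calymmian, Ectasian, Stenian, Tonian

The Orosirian closes at 1800 Ma and the Cryogenian opens at 720 Ma, so the interval is 1800 − 720 = 1080 Myr.
A period fits inside if it starts at or after 1800 Ma and ends at or before 720 Ma; oldest first that gives Statherian, Calymmian, Ectasian, Stenian, Tonian.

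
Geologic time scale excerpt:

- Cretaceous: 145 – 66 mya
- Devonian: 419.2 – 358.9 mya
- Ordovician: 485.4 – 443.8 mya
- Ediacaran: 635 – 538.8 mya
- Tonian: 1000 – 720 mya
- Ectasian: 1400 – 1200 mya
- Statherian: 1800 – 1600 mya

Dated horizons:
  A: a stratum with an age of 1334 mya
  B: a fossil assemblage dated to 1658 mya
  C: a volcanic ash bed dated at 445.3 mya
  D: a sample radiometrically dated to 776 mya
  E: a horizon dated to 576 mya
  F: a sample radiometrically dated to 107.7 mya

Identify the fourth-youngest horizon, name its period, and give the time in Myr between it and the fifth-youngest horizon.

Sorted youngest-first by Ma: F (107.7), C (445.3), E (576), D (776), A (1334), B (1658).
The fourth youngest is D at 776 Ma, which lies in 1000–720 Ma: the Tonian.
The fifth youngest is A at 1334 Ma; separation = |776 − 1334| = 558 Myr.

D, in the Tonian; 558 million years to A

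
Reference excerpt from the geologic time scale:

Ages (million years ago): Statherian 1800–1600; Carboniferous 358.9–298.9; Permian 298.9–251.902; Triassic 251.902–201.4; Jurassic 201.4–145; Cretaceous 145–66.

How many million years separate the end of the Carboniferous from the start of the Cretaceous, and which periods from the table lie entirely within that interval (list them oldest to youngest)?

153.9 million years; Permian, Triassic, Jurassic

The Carboniferous closes at 298.9 Ma and the Cretaceous opens at 145 Ma, so the interval is 298.9 − 145 = 153.9 Myr.
A period fits inside if it starts at or after 298.9 Ma and ends at or before 145 Ma; oldest first that gives Permian, Triassic, Jurassic.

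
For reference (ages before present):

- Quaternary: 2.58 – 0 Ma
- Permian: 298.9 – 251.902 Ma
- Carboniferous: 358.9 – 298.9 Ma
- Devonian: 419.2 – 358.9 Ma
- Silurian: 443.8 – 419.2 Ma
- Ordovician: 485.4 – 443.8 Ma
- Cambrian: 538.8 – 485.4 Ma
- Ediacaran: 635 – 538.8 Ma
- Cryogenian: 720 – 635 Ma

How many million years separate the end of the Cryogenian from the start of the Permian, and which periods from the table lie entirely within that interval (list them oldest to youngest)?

The Cryogenian closes at 635 Ma and the Permian opens at 298.9 Ma, so the interval is 635 − 298.9 = 336.1 Myr.
A period fits inside if it starts at or after 635 Ma and ends at or before 298.9 Ma; oldest first that gives Ediacaran, Cambrian, Ordovician, Silurian, Devonian, Carboniferous.

336.1 million years; Ediacaran, Cambrian, Ordovician, Silurian, Devonian, Carboniferous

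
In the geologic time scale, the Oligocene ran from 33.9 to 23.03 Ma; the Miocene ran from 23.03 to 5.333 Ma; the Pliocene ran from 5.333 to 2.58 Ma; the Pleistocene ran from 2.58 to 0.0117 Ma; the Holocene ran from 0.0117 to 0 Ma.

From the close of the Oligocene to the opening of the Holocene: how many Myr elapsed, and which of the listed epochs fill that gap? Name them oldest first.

End of Oligocene = 23.03 Ma; start of Holocene = 0.0117 Ma.
Gap = 23.03 − 0.0117 = 23.0183 Myr.
Epochs wholly inside 23.03–0.0117 Ma: Miocene (23.03–5.333), Pliocene (5.333–2.58), Pleistocene (2.58–0.0117).

23.0183 million years; Miocene, Pliocene, Pleistocene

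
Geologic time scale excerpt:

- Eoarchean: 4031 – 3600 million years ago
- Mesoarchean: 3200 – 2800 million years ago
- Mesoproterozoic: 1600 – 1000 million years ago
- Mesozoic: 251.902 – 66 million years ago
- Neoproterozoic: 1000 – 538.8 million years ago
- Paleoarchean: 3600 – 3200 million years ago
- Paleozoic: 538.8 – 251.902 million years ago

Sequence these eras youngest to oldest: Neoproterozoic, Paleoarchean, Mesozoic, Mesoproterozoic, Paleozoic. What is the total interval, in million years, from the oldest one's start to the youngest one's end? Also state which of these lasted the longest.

From the excerpt: Neoproterozoic 1000–538.8; Paleoarchean 3600–3200; Mesozoic 251.902–66; Mesoproterozoic 1600–1000; Paleozoic 538.8–251.902 (Ma).
Larger Ma is earlier, so the oldest is Paleoarchean and the youngest is Mesozoic; youngest to oldest: Mesozoic, Paleozoic, Neoproterozoic, Mesoproterozoic, Paleoarchean.
Oldest start 3600 minus youngest end 66 gives 3534 Myr overall.
Individual lengths (start − end): Mesozoic 185.902; Paleozoic 286.898; Mesoproterozoic 600; Neoproterozoic 461.2; Paleoarchean 400. The largest is Mesoproterozoic at 600 Myr.

Mesozoic → Paleozoic → Neoproterozoic → Mesoproterozoic → Paleoarchean; total span 3534 Myr; longest is Mesoproterozoic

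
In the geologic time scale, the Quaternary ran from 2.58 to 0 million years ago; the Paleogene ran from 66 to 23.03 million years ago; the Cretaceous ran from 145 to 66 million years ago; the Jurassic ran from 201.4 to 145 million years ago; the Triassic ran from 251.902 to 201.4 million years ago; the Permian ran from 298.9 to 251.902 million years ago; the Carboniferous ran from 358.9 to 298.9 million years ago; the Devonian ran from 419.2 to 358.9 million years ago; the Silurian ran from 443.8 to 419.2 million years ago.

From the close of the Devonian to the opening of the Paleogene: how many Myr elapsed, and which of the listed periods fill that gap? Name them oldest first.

The Devonian closes at 358.9 Ma and the Paleogene opens at 66 Ma, so the interval is 358.9 − 66 = 292.9 Myr.
A period fits inside if it starts at or after 358.9 Ma and ends at or before 66 Ma; oldest first that gives Carboniferous, Permian, Triassic, Jurassic, Cretaceous.

292.9 million years; Carboniferous, Permian, Triassic, Jurassic, Cretaceous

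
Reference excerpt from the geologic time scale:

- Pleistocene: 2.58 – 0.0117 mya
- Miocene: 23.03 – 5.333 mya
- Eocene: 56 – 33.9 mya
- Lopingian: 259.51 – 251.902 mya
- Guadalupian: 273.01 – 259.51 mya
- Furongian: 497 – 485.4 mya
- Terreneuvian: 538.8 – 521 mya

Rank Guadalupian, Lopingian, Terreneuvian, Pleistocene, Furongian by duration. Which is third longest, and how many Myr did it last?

Durations: Guadalupian 13.5; Lopingian 7.608; Terreneuvian 17.8; Pleistocene 2.5683; Furongian 11.6 Myr.
Sorted longest-first: Terreneuvian (17.8), Guadalupian (13.5), Furongian (11.6), Lopingian (7.608), Pleistocene (2.5683).
The third longest is Furongian at 11.6 Myr.

Furongian, 11.6 million years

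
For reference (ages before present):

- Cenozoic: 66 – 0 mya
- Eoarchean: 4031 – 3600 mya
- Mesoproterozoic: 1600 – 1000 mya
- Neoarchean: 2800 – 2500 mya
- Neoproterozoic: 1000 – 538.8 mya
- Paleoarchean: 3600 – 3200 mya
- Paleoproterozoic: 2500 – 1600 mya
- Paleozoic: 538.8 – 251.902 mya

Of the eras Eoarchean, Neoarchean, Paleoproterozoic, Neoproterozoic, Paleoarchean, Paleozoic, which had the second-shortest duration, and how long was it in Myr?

Neoarchean, 300 million years

Durations: Eoarchean 431; Neoarchean 300; Paleoproterozoic 900; Neoproterozoic 461.2; Paleoarchean 400; Paleozoic 286.898 Myr.
Sorted shortest-first: Paleozoic (286.898), Neoarchean (300), Paleoarchean (400), Eoarchean (431), Neoproterozoic (461.2), Paleoproterozoic (900).
The second shortest is Neoarchean at 300 Myr.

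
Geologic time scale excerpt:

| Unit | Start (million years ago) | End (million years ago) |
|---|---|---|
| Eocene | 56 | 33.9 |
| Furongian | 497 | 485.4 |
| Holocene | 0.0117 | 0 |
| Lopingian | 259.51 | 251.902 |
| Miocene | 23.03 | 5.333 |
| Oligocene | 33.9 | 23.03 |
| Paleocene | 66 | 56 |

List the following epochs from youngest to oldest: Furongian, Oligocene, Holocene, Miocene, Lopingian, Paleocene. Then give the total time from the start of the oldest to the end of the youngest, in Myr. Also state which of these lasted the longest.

Start ages (Ma): Furongian 497, Lopingian 259.51, Paleocene 66, Oligocene 33.9, Miocene 23.03, Holocene 0.0117.
Ordered youngest to oldest: Holocene, Miocene, Oligocene, Paleocene, Lopingian, Furongian.
Span = 497 − 0 = 497 Myr.
Durations: Miocene 17.697, Furongian 11.6, Paleocene 10, Lopingian 7.608, Holocene 0.0117, Oligocene 10.87 → longest is Miocene (17.697 Myr).

Holocene, Miocene, Oligocene, Paleocene, Lopingian, Furongian; total span 497 Myr; longest is Miocene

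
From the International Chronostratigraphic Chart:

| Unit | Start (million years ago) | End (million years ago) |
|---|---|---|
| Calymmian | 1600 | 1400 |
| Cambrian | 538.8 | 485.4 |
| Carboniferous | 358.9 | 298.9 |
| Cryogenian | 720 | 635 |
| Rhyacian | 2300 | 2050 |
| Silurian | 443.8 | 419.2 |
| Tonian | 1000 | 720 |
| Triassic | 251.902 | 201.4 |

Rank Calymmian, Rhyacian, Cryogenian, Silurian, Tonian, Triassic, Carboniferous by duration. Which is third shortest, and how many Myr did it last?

Carboniferous, 60 million years

Durations: Calymmian 200; Rhyacian 250; Cryogenian 85; Silurian 24.6; Tonian 280; Triassic 50.502; Carboniferous 60 Myr.
Sorted shortest-first: Silurian (24.6), Triassic (50.502), Carboniferous (60), Cryogenian (85), Calymmian (200), Rhyacian (250), Tonian (280).
The third shortest is Carboniferous at 60 Myr.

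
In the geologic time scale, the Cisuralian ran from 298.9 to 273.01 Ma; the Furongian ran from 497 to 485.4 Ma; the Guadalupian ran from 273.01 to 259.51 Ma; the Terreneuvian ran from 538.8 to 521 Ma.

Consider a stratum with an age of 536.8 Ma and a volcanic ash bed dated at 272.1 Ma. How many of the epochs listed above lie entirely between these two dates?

2

The older date is 536.8 Ma and the younger is 272.1 Ma.
Epochs with start < 536.8 and end > 272.1 Ma: Furongian (497–485.4), Cisuralian (298.9–273.01).
That is 2 complete epochs.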